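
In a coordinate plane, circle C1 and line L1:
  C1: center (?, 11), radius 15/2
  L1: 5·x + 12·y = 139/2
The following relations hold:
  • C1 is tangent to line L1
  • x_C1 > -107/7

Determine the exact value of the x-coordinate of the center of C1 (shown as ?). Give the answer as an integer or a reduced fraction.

7

1. [C1‖L1]  x_C1² + 25x_C1 − 224 = 0  ⇒  x_C1 = -32 or 7
2. given x_C1 > -107/7: keep 7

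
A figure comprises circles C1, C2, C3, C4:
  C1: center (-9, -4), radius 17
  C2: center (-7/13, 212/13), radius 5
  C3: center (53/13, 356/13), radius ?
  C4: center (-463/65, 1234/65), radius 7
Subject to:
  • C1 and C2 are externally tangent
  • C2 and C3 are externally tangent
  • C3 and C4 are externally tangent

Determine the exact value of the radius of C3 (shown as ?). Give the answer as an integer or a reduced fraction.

7

1. [ext C2·C3]  r_C3² + 10r_C3 − 119 = 0  ⇒  r_C3 = 7 (r>0 drops 1)
2. [ext C3·C4]  r_C3² + 14r_C3 − 147 = 0  ⇒  r_C3 = 7 (r>0 drops 1)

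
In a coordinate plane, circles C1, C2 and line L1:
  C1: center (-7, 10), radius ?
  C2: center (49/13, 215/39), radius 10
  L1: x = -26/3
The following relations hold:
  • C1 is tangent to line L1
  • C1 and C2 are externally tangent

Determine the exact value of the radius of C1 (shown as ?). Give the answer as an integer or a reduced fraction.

5/3

1. [C1‖L1]  r_C1² − 25/9 = 0  ⇒  r_C1 = 5/3 (r>0 drops 1)
2. [ext C1·C2]  r_C1² + 20r_C1 − 325/9 = 0  ⇒  r_C1 = 5/3 (r>0 drops 1)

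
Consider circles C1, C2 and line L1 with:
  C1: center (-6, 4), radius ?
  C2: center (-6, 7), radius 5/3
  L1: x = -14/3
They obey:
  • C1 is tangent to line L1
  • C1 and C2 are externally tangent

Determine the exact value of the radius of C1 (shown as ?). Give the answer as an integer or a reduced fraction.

1. [C1‖L1]  r_C1² − 16/9 = 0  ⇒  r_C1 = 4/3 (r>0 drops 1)
2. [ext C1·C2]  r_C1² + (10/3)r_C1 − 56/9 = 0  ⇒  r_C1 = 4/3 (r>0 drops 1)

4/3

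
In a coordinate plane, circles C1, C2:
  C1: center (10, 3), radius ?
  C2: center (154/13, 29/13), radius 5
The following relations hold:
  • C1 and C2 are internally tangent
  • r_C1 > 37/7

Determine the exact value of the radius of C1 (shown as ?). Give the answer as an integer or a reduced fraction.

1. [int C1,C2]  r_C1² − 10r_C1 + 21 = 0  ⇒  r_C1 = 3 or 7
2. given r_C1 > 37/7: keep 7

7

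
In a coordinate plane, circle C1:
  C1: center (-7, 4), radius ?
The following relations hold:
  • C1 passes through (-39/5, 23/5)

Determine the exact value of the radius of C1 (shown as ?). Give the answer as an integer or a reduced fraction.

1

1. [C1∋P]  r_C1² − 1 = 0  ⇒  r_C1 = 1 (r>0 drops 1)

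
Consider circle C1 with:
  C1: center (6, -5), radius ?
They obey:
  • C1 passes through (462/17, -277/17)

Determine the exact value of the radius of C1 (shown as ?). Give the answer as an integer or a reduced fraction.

1. [C1∋P]  r_C1² − 576 = 0  ⇒  r_C1 = 24 (r>0 drops 1)

24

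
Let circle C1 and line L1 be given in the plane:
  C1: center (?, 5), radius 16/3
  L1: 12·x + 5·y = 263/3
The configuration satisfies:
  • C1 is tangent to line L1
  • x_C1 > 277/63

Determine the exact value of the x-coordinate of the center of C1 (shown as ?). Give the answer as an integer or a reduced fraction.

11

1. [C1‖L1]  x_C1² − (94/9)x_C1 − 55/9 = 0  ⇒  x_C1 = -5/9 or 11
2. given x_C1 > 277/63: keep 11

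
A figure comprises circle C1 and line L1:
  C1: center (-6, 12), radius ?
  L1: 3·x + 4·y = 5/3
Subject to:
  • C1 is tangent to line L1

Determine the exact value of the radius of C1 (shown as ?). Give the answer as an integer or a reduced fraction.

1. [C1‖L1]  r_C1² − 289/9 = 0  ⇒  r_C1 = 17/3 (r>0 drops 1)

17/3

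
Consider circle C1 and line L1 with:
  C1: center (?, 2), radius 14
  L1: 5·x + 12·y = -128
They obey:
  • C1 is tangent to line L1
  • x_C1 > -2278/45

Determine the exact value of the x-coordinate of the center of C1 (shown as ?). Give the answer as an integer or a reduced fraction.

1. [C1‖L1]  x_C1² + (304/5)x_C1 − 2004/5 = 0  ⇒  x_C1 = -334/5 or 6
2. given x_C1 > -2278/45: keep 6

6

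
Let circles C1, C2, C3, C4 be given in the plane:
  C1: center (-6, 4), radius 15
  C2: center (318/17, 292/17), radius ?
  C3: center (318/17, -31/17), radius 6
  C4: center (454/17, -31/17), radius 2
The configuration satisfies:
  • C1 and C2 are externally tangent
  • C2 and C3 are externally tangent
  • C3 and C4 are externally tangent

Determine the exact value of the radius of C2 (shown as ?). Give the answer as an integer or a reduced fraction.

13

1. [ext C1·C2]  r_C2² + 30r_C2 − 559 = 0  ⇒  r_C2 = 13 (r>0 drops 1)
2. [ext C2·C3]  r_C2² + 12r_C2 − 325 = 0  ⇒  r_C2 = 13 (r>0 drops 1)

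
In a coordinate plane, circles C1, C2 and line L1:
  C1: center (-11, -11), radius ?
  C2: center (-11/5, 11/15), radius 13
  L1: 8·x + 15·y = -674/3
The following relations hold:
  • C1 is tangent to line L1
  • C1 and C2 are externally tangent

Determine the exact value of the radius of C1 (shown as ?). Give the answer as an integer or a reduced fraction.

5/3

1. [C1‖L1]  r_C1² − 25/9 = 0  ⇒  r_C1 = 5/3 (r>0 drops 1)
2. [ext C1·C2]  r_C1² + 26r_C1 − 415/9 = 0  ⇒  r_C1 = 5/3 (r>0 drops 1)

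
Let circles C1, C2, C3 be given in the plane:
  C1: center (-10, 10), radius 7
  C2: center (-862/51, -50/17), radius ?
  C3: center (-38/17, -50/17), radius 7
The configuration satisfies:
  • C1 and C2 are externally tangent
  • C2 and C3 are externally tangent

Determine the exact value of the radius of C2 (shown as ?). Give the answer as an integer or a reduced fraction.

23/3

1. [ext C1·C2]  r_C2² + 14r_C2 − 1495/9 = 0  ⇒  r_C2 = 23/3 (r>0 drops 1)
2. [ext C2·C3]  r_C2² + 14r_C2 − 1495/9 = 0  ⇒  r_C2 = 23/3 (r>0 drops 1)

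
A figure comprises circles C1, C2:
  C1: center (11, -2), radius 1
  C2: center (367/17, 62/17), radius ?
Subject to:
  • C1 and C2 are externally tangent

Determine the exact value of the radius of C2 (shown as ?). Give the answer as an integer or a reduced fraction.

11

1. [ext C1·C2]  r_C2² + 2r_C2 − 143 = 0  ⇒  r_C2 = 11 (r>0 drops 1)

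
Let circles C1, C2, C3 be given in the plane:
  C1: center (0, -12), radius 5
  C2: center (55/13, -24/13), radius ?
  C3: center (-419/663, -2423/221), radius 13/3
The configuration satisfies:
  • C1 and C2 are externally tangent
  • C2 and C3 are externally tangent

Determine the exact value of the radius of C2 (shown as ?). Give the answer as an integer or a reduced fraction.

1. [ext C1·C2]  r_C2² + 10r_C2 − 96 = 0  ⇒  r_C2 = 6 (r>0 drops 1)
2. [ext C2·C3]  r_C2² + (26/3)r_C2 − 88 = 0  ⇒  r_C2 = 6 (r>0 drops 1)

6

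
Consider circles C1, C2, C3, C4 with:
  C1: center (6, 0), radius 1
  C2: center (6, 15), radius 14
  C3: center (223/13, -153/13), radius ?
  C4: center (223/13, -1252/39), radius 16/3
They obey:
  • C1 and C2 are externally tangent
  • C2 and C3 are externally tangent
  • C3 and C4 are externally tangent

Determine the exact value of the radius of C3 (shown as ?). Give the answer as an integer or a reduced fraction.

15

1. [ext C2·C3]  r_C3² + 28r_C3 − 645 = 0  ⇒  r_C3 = 15 (r>0 drops 1)
2. [ext C3·C4]  r_C3² + (32/3)r_C3 − 385 = 0  ⇒  r_C3 = 15 (r>0 drops 1)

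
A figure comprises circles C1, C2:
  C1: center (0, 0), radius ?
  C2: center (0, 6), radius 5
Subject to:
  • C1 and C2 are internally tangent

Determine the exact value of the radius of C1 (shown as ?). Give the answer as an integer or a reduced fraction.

11

1. [int C1,C2]  r_C1² − 10r_C1 − 11 = 0  ⇒  r_C1 = 11 (r>0 drops 1)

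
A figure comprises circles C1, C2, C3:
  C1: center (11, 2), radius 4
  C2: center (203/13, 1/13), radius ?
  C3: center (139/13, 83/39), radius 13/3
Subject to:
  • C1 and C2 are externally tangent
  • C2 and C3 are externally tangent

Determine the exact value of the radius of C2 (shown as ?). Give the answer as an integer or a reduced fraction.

1

1. [ext C1·C2]  r_C2² + 8r_C2 − 9 = 0  ⇒  r_C2 = 1 (r>0 drops 1)
2. [ext C2·C3]  r_C2² + (26/3)r_C2 − 29/3 = 0  ⇒  r_C2 = 1 (r>0 drops 1)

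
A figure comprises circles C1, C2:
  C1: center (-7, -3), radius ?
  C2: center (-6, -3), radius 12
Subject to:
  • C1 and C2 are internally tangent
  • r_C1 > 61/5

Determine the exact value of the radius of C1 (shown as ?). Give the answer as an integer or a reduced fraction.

13

1. [int C1,C2]  r_C1² − 24r_C1 + 143 = 0  ⇒  r_C1 = 11 or 13
2. given r_C1 > 61/5: keep 13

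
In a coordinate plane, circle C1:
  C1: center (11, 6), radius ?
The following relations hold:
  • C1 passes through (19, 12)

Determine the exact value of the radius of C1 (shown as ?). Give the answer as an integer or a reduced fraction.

1. [C1∋P]  r_C1² − 100 = 0  ⇒  r_C1 = 10 (r>0 drops 1)

10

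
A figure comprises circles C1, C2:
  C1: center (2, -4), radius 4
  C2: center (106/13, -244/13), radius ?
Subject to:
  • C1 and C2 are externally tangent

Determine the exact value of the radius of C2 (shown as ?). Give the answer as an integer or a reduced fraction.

1. [ext C1·C2]  r_C2² + 8r_C2 − 240 = 0  ⇒  r_C2 = 12 (r>0 drops 1)

12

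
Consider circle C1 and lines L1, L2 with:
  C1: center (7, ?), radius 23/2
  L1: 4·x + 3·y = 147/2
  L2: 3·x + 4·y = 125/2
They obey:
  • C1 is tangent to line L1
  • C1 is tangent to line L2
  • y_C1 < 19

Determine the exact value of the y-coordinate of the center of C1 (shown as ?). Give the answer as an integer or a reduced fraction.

1. [C1‖L1]  y_C1² − (91/3)y_C1 − 412/3 = 0  ⇒  y_C1 = -4 or 103/3
2. [C1‖L2]  y_C1² − (83/4)y_C1 − 99 = 0  ⇒  y_C1 = -4 or 99/4

-4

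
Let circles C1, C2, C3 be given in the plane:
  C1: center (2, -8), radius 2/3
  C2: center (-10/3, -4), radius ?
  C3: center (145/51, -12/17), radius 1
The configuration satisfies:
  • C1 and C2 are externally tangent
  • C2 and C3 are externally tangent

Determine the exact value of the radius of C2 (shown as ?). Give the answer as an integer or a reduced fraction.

6

1. [ext C1·C2]  r_C2² + (4/3)r_C2 − 44 = 0  ⇒  r_C2 = 6 (r>0 drops 1)
2. [ext C2·C3]  r_C2² + 2r_C2 − 48 = 0  ⇒  r_C2 = 6 (r>0 drops 1)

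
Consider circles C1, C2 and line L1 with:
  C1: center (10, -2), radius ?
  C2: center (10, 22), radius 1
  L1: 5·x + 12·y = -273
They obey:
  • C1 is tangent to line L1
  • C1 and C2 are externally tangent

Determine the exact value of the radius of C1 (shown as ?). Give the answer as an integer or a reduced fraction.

23

1. [C1‖L1]  r_C1² − 529 = 0  ⇒  r_C1 = 23 (r>0 drops 1)
2. [ext C1·C2]  r_C1² + 2r_C1 − 575 = 0  ⇒  r_C1 = 23 (r>0 drops 1)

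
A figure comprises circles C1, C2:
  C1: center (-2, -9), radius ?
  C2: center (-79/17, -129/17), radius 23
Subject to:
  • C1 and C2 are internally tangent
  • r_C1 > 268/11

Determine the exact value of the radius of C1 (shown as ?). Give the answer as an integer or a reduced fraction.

26

1. [int C1,C2]  r_C1² − 46r_C1 + 520 = 0  ⇒  r_C1 = 20 or 26
2. given r_C1 > 268/11: keep 26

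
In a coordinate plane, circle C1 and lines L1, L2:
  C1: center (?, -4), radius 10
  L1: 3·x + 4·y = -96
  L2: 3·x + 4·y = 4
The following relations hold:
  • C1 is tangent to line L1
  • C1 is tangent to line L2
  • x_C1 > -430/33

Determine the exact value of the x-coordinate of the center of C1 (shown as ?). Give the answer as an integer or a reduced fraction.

-10

1. [C1‖L1]  x_C1² + (160/3)x_C1 + 1300/3 = 0  ⇒  x_C1 = -130/3 or -10
2. [C1‖L2]  x_C1² − (40/3)x_C1 − 700/3 = 0  ⇒  x_C1 = -10 or 70/3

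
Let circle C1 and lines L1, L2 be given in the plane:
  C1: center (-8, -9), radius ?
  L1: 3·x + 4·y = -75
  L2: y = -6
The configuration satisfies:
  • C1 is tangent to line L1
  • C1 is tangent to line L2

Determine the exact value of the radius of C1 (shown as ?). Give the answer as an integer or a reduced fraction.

3

1. [C1‖L1]  r_C1² − 9 = 0  ⇒  r_C1 = 3 (r>0 drops 1)
2. [C1‖L2]  r_C1² − 9 = 0  ⇒  r_C1 = 3 (r>0 drops 1)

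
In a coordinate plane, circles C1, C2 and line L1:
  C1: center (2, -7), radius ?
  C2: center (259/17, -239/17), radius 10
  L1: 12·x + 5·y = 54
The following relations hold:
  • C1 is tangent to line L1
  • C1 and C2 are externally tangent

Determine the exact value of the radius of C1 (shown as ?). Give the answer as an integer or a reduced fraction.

5

1. [C1‖L1]  r_C1² − 25 = 0  ⇒  r_C1 = 5 (r>0 drops 1)
2. [ext C1·C2]  r_C1² + 20r_C1 − 125 = 0  ⇒  r_C1 = 5 (r>0 drops 1)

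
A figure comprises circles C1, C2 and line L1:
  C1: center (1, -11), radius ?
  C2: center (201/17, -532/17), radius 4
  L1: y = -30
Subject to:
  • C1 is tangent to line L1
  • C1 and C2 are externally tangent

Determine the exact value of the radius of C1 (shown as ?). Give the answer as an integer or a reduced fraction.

1. [C1‖L1]  r_C1² − 361 = 0  ⇒  r_C1 = 19 (r>0 drops 1)
2. [ext C1·C2]  r_C1² + 8r_C1 − 513 = 0  ⇒  r_C1 = 19 (r>0 drops 1)

19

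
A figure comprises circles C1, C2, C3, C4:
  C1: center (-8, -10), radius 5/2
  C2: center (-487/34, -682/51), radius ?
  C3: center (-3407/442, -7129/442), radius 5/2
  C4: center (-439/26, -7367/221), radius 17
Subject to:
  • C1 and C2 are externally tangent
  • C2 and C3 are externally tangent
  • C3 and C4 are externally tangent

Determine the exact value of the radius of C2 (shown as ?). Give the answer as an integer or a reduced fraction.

1. [ext C1·C2]  r_C2² + 5r_C2 − 406/9 = 0  ⇒  r_C2 = 14/3 (r>0 drops 1)
2. [ext C2·C3]  r_C2² + 5r_C2 − 406/9 = 0  ⇒  r_C2 = 14/3 (r>0 drops 1)

14/3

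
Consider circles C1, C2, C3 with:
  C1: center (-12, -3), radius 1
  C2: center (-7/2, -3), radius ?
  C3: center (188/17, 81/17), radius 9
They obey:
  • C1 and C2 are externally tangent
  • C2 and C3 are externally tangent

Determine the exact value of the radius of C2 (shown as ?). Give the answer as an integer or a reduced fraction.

15/2

1. [ext C1·C2]  r_C2² + 2r_C2 − 285/4 = 0  ⇒  r_C2 = 15/2 (r>0 drops 1)
2. [ext C2·C3]  r_C2² + 18r_C2 − 765/4 = 0  ⇒  r_C2 = 15/2 (r>0 drops 1)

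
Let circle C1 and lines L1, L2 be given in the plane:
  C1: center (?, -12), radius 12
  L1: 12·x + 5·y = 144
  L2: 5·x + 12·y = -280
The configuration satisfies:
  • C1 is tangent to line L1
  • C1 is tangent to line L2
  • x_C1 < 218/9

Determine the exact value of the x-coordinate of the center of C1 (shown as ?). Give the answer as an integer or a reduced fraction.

1. [C1‖L1]  x_C1² − 34x_C1 + 120 = 0  ⇒  x_C1 = 4 or 30
2. [C1‖L2]  x_C1² + (272/5)x_C1 − 1168/5 = 0  ⇒  x_C1 = -292/5 or 4

4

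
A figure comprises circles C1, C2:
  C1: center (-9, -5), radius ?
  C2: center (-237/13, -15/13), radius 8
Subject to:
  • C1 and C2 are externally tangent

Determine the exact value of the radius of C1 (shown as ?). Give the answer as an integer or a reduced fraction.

2

1. [ext C1·C2]  r_C1² + 16r_C1 − 36 = 0  ⇒  r_C1 = 2 (r>0 drops 1)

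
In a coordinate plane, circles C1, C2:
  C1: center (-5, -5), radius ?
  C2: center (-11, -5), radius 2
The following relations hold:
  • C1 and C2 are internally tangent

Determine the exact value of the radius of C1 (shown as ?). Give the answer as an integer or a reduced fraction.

1. [int C1,C2]  r_C1² − 4r_C1 − 32 = 0  ⇒  r_C1 = 8 (r>0 drops 1)

8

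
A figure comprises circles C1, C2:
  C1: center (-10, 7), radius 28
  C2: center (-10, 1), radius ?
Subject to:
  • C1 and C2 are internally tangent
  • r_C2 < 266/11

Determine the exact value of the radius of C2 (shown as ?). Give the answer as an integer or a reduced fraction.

22

1. [int C1,C2]  r_C2² − 56r_C2 + 748 = 0  ⇒  r_C2 = 22 or 34
2. given r_C2 < 266/11: keep 22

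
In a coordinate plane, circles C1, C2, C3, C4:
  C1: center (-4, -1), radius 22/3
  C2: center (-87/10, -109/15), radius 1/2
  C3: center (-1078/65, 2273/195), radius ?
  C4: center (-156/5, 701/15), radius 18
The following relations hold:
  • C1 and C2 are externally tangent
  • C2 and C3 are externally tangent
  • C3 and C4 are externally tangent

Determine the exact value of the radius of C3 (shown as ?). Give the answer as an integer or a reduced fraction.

20

1. [ext C2·C3]  r_C3² + 1r_C3 − 420 = 0  ⇒  r_C3 = 20 (r>0 drops 1)
2. [ext C3·C4]  r_C3² + 36r_C3 − 1120 = 0  ⇒  r_C3 = 20 (r>0 drops 1)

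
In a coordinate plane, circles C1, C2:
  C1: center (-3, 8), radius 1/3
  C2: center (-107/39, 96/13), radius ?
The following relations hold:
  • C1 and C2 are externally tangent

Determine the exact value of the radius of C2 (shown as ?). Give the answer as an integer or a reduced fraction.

1. [ext C1·C2]  r_C2² + (2/3)r_C2 − 1/3 = 0  ⇒  r_C2 = 1/3 (r>0 drops 1)

1/3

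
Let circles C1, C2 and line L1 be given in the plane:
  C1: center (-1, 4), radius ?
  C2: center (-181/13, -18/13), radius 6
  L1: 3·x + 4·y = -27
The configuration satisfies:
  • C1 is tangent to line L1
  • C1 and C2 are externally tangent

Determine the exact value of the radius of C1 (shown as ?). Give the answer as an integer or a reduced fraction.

8

1. [C1‖L1]  r_C1² − 64 = 0  ⇒  r_C1 = 8 (r>0 drops 1)
2. [ext C1·C2]  r_C1² + 12r_C1 − 160 = 0  ⇒  r_C1 = 8 (r>0 drops 1)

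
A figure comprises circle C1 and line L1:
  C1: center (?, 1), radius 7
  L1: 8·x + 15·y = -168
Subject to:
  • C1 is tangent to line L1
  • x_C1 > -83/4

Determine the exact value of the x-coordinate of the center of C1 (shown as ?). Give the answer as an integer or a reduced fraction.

-8

1. [C1‖L1]  x_C1² + (183/4)x_C1 + 302 = 0  ⇒  x_C1 = -151/4 or -8
2. given x_C1 > -83/4: keep -8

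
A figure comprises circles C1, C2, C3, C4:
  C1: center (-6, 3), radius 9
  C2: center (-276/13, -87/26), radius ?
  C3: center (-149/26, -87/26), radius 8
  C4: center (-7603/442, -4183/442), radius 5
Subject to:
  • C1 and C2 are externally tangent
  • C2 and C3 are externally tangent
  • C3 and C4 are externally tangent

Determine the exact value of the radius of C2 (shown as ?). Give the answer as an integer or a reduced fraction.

15/2

1. [ext C1·C2]  r_C2² + 18r_C2 − 765/4 = 0  ⇒  r_C2 = 15/2 (r>0 drops 1)
2. [ext C2·C3]  r_C2² + 16r_C2 − 705/4 = 0  ⇒  r_C2 = 15/2 (r>0 drops 1)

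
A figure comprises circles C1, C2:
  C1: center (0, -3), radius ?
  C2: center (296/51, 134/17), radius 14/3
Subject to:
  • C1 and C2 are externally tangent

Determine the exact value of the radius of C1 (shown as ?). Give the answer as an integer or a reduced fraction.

1. [ext C1·C2]  r_C1² + (28/3)r_C1 − 391/3 = 0  ⇒  r_C1 = 23/3 (r>0 drops 1)

23/3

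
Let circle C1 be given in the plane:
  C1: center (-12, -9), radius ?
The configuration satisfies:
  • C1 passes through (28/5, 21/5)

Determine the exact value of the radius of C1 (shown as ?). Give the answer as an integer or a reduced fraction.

22

1. [C1∋P]  r_C1² − 484 = 0  ⇒  r_C1 = 22 (r>0 drops 1)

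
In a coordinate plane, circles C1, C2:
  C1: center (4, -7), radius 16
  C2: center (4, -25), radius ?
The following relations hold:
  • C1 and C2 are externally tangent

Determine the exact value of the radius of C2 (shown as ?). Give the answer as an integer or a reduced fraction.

2

1. [ext C1·C2]  r_C2² + 32r_C2 − 68 = 0  ⇒  r_C2 = 2 (r>0 drops 1)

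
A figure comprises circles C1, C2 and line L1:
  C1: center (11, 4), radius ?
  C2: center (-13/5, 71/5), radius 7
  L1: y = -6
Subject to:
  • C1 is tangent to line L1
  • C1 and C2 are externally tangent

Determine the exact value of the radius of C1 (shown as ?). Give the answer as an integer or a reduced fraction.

1. [C1‖L1]  r_C1² − 100 = 0  ⇒  r_C1 = 10 (r>0 drops 1)
2. [ext C1·C2]  r_C1² + 14r_C1 − 240 = 0  ⇒  r_C1 = 10 (r>0 drops 1)

10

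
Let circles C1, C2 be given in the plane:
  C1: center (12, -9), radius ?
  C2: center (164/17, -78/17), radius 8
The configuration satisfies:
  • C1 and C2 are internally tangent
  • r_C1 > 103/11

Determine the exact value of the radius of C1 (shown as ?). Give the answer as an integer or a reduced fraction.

1. [int C1,C2]  r_C1² − 16r_C1 + 39 = 0  ⇒  r_C1 = 3 or 13
2. given r_C1 > 103/11: keep 13

13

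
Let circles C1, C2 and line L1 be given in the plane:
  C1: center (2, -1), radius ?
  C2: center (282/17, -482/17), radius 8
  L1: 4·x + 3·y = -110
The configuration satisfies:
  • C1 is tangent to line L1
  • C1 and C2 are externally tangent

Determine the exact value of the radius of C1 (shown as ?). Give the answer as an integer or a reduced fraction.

1. [C1‖L1]  r_C1² − 529 = 0  ⇒  r_C1 = 23 (r>0 drops 1)
2. [ext C1·C2]  r_C1² + 16r_C1 − 897 = 0  ⇒  r_C1 = 23 (r>0 drops 1)

23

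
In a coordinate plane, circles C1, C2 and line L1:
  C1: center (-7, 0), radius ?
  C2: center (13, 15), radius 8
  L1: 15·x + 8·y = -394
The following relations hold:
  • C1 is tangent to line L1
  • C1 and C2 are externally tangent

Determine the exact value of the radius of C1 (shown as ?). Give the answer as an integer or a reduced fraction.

1. [C1‖L1]  r_C1² − 289 = 0  ⇒  r_C1 = 17 (r>0 drops 1)
2. [ext C1·C2]  r_C1² + 16r_C1 − 561 = 0  ⇒  r_C1 = 17 (r>0 drops 1)

17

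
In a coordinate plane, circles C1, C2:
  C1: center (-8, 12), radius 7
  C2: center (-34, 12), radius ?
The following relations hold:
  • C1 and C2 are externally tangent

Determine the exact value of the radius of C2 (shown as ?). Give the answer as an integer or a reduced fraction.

1. [ext C1·C2]  r_C2² + 14r_C2 − 627 = 0  ⇒  r_C2 = 19 (r>0 drops 1)

19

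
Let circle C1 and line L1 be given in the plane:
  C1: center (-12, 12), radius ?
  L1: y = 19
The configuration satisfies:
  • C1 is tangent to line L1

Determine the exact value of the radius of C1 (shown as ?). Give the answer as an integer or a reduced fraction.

7

1. [C1‖L1]  r_C1² − 49 = 0  ⇒  r_C1 = 7 (r>0 drops 1)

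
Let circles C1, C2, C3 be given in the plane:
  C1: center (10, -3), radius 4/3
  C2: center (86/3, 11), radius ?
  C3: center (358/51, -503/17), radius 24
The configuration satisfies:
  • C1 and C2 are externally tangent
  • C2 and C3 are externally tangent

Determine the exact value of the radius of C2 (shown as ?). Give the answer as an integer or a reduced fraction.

22

1. [ext C1·C2]  r_C2² + (8/3)r_C2 − 1628/3 = 0  ⇒  r_C2 = 22 (r>0 drops 1)
2. [ext C2·C3]  r_C2² + 48r_C2 − 1540 = 0  ⇒  r_C2 = 22 (r>0 drops 1)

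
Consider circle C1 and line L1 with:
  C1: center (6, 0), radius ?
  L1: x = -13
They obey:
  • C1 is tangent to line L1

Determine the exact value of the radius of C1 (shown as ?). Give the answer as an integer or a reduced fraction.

1. [C1‖L1]  r_C1² − 361 = 0  ⇒  r_C1 = 19 (r>0 drops 1)

19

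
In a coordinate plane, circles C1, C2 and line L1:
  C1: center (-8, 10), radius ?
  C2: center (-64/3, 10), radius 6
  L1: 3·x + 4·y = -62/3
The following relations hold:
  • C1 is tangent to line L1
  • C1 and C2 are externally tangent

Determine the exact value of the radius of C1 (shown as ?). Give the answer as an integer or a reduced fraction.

22/3

1. [C1‖L1]  r_C1² − 484/9 = 0  ⇒  r_C1 = 22/3 (r>0 drops 1)
2. [ext C1·C2]  r_C1² + 12r_C1 − 1276/9 = 0  ⇒  r_C1 = 22/3 (r>0 drops 1)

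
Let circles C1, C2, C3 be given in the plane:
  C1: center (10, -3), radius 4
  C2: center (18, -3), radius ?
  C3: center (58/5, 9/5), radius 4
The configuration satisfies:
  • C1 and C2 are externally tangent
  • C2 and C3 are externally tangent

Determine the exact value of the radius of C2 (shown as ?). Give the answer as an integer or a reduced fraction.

1. [ext C1·C2]  r_C2² + 8r_C2 − 48 = 0  ⇒  r_C2 = 4 (r>0 drops 1)
2. [ext C2·C3]  r_C2² + 8r_C2 − 48 = 0  ⇒  r_C2 = 4 (r>0 drops 1)

4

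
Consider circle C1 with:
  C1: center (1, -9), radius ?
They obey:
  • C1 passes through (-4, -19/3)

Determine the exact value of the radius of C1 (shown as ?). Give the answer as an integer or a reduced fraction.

17/3

1. [C1∋P]  r_C1² − 289/9 = 0  ⇒  r_C1 = 17/3 (r>0 drops 1)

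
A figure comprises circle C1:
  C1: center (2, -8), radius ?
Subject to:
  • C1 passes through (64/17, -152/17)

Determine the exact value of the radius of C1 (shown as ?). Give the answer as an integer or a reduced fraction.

2

1. [C1∋P]  r_C1² − 4 = 0  ⇒  r_C1 = 2 (r>0 drops 1)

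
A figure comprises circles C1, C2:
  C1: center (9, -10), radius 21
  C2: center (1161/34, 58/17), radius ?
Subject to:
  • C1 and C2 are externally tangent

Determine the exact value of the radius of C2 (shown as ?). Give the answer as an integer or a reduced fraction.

15/2

1. [ext C1·C2]  r_C2² + 42r_C2 − 1485/4 = 0  ⇒  r_C2 = 15/2 (r>0 drops 1)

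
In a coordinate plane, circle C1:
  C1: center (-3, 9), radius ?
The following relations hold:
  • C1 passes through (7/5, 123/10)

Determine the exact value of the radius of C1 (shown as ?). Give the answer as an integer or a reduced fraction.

1. [C1∋P]  r_C1² − 121/4 = 0  ⇒  r_C1 = 11/2 (r>0 drops 1)

11/2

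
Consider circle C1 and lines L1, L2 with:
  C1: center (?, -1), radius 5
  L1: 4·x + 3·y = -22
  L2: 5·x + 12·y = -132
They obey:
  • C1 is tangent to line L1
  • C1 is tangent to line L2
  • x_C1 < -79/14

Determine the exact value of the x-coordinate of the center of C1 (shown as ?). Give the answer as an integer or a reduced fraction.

-11

1. [C1‖L1]  x_C1² + (19/2)x_C1 − 33/2 = 0  ⇒  x_C1 = -11 or 3/2
2. [C1‖L2]  x_C1² + 48x_C1 + 407 = 0  ⇒  x_C1 = -37 or -11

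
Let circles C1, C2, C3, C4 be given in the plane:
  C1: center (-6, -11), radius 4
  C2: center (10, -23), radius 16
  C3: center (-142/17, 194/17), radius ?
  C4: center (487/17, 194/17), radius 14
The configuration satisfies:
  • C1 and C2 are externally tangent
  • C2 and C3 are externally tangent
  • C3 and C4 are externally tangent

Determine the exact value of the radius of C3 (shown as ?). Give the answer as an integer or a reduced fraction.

23

1. [ext C2·C3]  r_C3² + 32r_C3 − 1265 = 0  ⇒  r_C3 = 23 (r>0 drops 1)
2. [ext C3·C4]  r_C3² + 28r_C3 − 1173 = 0  ⇒  r_C3 = 23 (r>0 drops 1)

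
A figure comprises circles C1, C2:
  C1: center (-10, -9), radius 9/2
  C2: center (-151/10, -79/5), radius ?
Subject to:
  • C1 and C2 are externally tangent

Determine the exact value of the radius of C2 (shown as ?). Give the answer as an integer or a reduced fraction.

4

1. [ext C1·C2]  r_C2² + 9r_C2 − 52 = 0  ⇒  r_C2 = 4 (r>0 drops 1)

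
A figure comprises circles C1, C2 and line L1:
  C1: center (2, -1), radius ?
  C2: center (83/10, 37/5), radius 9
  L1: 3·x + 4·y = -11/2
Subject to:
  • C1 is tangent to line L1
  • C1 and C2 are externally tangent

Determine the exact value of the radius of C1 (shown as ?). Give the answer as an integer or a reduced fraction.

1. [C1‖L1]  r_C1² − 9/4 = 0  ⇒  r_C1 = 3/2 (r>0 drops 1)
2. [ext C1·C2]  r_C1² + 18r_C1 − 117/4 = 0  ⇒  r_C1 = 3/2 (r>0 drops 1)

3/2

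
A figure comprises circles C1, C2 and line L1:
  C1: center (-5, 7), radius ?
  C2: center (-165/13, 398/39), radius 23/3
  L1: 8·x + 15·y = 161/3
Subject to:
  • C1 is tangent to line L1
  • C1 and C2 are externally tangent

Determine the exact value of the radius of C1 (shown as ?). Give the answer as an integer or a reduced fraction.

1. [C1‖L1]  r_C1² − 4/9 = 0  ⇒  r_C1 = 2/3 (r>0 drops 1)
2. [ext C1·C2]  r_C1² + (46/3)r_C1 − 32/3 = 0  ⇒  r_C1 = 2/3 (r>0 drops 1)

2/3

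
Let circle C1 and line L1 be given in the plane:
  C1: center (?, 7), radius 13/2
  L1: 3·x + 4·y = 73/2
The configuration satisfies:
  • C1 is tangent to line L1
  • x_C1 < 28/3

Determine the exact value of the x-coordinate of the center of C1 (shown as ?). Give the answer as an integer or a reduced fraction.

-8

1. [C1‖L1]  x_C1² − (17/3)x_C1 − 328/3 = 0  ⇒  x_C1 = -8 or 41/3
2. given x_C1 < 28/3: keep -8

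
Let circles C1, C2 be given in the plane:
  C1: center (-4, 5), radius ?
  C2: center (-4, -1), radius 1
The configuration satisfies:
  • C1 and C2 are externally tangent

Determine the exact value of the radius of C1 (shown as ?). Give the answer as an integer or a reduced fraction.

1. [ext C1·C2]  r_C1² + 2r_C1 − 35 = 0  ⇒  r_C1 = 5 (r>0 drops 1)

5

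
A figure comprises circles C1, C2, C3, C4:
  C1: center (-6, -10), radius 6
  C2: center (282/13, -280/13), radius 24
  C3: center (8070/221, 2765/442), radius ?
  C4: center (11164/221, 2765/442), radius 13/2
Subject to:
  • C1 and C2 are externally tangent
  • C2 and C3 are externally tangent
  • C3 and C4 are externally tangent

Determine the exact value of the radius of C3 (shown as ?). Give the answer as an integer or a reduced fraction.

15/2

1. [ext C2·C3]  r_C3² + 48r_C3 − 1665/4 = 0  ⇒  r_C3 = 15/2 (r>0 drops 1)
2. [ext C3·C4]  r_C3² + 13r_C3 − 615/4 = 0  ⇒  r_C3 = 15/2 (r>0 drops 1)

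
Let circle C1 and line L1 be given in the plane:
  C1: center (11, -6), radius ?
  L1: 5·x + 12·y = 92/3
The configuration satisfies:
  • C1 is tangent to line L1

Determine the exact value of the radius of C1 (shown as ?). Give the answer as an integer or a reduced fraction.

1. [C1‖L1]  r_C1² − 121/9 = 0  ⇒  r_C1 = 11/3 (r>0 drops 1)

11/3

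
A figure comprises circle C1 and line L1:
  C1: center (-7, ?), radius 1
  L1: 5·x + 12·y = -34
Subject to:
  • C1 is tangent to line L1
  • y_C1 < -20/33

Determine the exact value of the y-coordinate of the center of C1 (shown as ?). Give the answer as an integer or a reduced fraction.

1. [C1‖L1]  y_C1² − (1/6)y_C1 − 7/6 = 0  ⇒  y_C1 = -1 or 7/6
2. given y_C1 < -20/33: keep -1

-1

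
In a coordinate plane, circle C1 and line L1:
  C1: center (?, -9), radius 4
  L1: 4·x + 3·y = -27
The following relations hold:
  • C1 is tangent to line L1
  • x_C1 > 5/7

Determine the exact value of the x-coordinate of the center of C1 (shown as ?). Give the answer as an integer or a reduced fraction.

1. [C1‖L1]  x_C1² − 25 = 0  ⇒  x_C1 = -5 or 5
2. given x_C1 > 5/7: keep 5

5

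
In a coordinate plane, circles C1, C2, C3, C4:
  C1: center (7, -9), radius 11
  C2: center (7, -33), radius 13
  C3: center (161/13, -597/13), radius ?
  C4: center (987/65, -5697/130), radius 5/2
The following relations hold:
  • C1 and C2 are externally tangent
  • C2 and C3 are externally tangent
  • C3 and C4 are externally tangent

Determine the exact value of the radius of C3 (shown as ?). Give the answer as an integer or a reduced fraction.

1. [ext C2·C3]  r_C3² + 26r_C3 − 27 = 0  ⇒  r_C3 = 1 (r>0 drops 1)
2. [ext C3·C4]  r_C3² + 5r_C3 − 6 = 0  ⇒  r_C3 = 1 (r>0 drops 1)

1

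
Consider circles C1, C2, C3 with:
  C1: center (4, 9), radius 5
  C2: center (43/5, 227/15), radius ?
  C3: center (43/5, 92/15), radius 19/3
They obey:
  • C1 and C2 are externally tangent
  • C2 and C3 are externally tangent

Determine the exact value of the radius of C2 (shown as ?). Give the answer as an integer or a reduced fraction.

8/3

1. [ext C1·C2]  r_C2² + 10r_C2 − 304/9 = 0  ⇒  r_C2 = 8/3 (r>0 drops 1)
2. [ext C2·C3]  r_C2² + (38/3)r_C2 − 368/9 = 0  ⇒  r_C2 = 8/3 (r>0 drops 1)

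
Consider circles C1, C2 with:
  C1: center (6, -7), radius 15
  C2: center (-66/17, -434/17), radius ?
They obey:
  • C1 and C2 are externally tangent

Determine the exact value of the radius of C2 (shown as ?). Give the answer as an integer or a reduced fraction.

1. [ext C1·C2]  r_C2² + 30r_C2 − 216 = 0  ⇒  r_C2 = 6 (r>0 drops 1)

6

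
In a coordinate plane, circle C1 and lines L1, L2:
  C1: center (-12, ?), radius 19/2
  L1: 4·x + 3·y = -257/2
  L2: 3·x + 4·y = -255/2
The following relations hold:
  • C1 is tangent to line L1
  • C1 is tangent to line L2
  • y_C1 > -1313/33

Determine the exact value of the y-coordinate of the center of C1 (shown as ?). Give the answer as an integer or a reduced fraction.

-11

1. [C1‖L1]  y_C1² + (161/3)y_C1 + 1408/3 = 0  ⇒  y_C1 = -128/3 or -11
2. [C1‖L2]  y_C1² + (183/4)y_C1 + 1529/4 = 0  ⇒  y_C1 = -139/4 or -11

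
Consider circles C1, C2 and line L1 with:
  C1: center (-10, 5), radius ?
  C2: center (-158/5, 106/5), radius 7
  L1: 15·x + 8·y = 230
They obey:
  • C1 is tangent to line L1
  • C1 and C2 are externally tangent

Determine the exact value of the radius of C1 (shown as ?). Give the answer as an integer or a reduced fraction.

1. [C1‖L1]  r_C1² − 400 = 0  ⇒  r_C1 = 20 (r>0 drops 1)
2. [ext C1·C2]  r_C1² + 14r_C1 − 680 = 0  ⇒  r_C1 = 20 (r>0 drops 1)

20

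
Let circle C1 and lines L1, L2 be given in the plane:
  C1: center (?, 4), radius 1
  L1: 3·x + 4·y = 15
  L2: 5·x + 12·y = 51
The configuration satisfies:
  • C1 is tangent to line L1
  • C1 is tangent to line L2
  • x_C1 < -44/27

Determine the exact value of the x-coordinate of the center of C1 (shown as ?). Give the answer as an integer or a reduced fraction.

1. [C1‖L1]  x_C1² + (2/3)x_C1 − 8/3 = 0  ⇒  x_C1 = -2 or 4/3
2. [C1‖L2]  x_C1² − (6/5)x_C1 − 32/5 = 0  ⇒  x_C1 = -2 or 16/5

-2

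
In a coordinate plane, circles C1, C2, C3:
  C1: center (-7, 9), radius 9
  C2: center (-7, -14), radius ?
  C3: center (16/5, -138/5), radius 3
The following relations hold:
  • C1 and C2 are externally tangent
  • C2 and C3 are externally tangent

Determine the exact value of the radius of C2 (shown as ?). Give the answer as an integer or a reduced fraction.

1. [ext C1·C2]  r_C2² + 18r_C2 − 448 = 0  ⇒  r_C2 = 14 (r>0 drops 1)
2. [ext C2·C3]  r_C2² + 6r_C2 − 280 = 0  ⇒  r_C2 = 14 (r>0 drops 1)

14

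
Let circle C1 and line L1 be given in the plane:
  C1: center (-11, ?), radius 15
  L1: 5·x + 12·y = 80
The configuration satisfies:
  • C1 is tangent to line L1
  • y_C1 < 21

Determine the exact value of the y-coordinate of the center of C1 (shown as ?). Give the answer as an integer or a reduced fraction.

-5

1. [C1‖L1]  y_C1² − (45/2)y_C1 − 275/2 = 0  ⇒  y_C1 = -5 or 55/2
2. given y_C1 < 21: keep -5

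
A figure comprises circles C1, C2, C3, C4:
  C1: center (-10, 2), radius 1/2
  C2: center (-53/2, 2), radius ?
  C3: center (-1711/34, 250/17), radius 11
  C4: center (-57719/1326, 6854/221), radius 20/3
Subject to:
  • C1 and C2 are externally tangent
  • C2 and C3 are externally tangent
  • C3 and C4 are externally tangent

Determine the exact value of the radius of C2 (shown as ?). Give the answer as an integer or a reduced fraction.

16

1. [ext C1·C2]  r_C2² + 1r_C2 − 272 = 0  ⇒  r_C2 = 16 (r>0 drops 1)
2. [ext C2·C3]  r_C2² + 22r_C2 − 608 = 0  ⇒  r_C2 = 16 (r>0 drops 1)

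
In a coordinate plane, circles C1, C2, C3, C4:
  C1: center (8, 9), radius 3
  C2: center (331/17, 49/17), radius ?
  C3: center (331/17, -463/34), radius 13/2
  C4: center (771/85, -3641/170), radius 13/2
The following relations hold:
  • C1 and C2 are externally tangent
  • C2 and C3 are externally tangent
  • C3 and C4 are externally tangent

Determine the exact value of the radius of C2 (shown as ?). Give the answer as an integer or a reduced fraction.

10

1. [ext C1·C2]  r_C2² + 6r_C2 − 160 = 0  ⇒  r_C2 = 10 (r>0 drops 1)
2. [ext C2·C3]  r_C2² + 13r_C2 − 230 = 0  ⇒  r_C2 = 10 (r>0 drops 1)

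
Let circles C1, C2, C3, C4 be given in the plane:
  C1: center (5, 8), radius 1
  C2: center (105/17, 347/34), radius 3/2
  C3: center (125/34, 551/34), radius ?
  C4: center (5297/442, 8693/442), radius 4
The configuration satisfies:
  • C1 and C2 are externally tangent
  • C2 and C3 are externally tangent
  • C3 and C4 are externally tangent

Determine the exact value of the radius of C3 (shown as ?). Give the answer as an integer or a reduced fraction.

5

1. [ext C2·C3]  r_C3² + 3r_C3 − 40 = 0  ⇒  r_C3 = 5 (r>0 drops 1)
2. [ext C3·C4]  r_C3² + 8r_C3 − 65 = 0  ⇒  r_C3 = 5 (r>0 drops 1)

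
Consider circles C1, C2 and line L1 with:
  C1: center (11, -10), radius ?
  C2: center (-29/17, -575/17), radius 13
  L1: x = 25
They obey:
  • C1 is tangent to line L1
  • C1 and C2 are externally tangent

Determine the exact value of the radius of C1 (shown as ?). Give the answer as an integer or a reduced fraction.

14

1. [C1‖L1]  r_C1² − 196 = 0  ⇒  r_C1 = 14 (r>0 drops 1)
2. [ext C1·C2]  r_C1² + 26r_C1 − 560 = 0  ⇒  r_C1 = 14 (r>0 drops 1)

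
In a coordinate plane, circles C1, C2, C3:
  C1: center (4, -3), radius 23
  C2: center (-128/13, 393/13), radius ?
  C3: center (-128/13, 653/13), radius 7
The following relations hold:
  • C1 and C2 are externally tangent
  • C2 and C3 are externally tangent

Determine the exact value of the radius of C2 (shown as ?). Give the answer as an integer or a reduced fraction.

13

1. [ext C1·C2]  r_C2² + 46r_C2 − 767 = 0  ⇒  r_C2 = 13 (r>0 drops 1)
2. [ext C2·C3]  r_C2² + 14r_C2 − 351 = 0  ⇒  r_C2 = 13 (r>0 drops 1)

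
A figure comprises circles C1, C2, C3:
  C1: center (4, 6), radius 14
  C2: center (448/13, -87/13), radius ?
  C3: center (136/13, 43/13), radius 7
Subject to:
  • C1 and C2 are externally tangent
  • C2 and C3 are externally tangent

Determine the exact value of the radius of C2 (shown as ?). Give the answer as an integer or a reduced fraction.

1. [ext C1·C2]  r_C2² + 28r_C2 − 893 = 0  ⇒  r_C2 = 19 (r>0 drops 1)
2. [ext C2·C3]  r_C2² + 14r_C2 − 627 = 0  ⇒  r_C2 = 19 (r>0 drops 1)

19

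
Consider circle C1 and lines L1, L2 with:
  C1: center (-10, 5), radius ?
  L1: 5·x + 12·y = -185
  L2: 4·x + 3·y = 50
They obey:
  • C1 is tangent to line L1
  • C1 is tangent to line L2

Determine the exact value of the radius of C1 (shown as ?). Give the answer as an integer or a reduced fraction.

15

1. [C1‖L1]  r_C1² − 225 = 0  ⇒  r_C1 = 15 (r>0 drops 1)
2. [C1‖L2]  r_C1² − 225 = 0  ⇒  r_C1 = 15 (r>0 drops 1)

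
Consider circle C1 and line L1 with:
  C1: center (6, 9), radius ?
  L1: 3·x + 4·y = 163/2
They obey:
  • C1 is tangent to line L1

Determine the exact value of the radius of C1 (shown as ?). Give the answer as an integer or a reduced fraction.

1. [C1‖L1]  r_C1² − 121/4 = 0  ⇒  r_C1 = 11/2 (r>0 drops 1)

11/2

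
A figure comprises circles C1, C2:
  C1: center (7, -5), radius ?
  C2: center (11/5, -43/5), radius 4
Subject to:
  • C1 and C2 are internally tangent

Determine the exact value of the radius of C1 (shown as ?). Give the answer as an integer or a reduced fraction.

10

1. [int C1,C2]  r_C1² − 8r_C1 − 20 = 0  ⇒  r_C1 = 10 (r>0 drops 1)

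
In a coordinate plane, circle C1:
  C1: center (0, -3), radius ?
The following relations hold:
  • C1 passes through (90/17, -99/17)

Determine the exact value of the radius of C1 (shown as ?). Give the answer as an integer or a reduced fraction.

1. [C1∋P]  r_C1² − 36 = 0  ⇒  r_C1 = 6 (r>0 drops 1)

6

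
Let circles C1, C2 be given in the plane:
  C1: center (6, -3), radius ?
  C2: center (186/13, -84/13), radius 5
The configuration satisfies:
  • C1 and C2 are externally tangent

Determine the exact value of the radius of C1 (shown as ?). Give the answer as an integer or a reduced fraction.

1. [ext C1·C2]  r_C1² + 10r_C1 − 56 = 0  ⇒  r_C1 = 4 (r>0 drops 1)

4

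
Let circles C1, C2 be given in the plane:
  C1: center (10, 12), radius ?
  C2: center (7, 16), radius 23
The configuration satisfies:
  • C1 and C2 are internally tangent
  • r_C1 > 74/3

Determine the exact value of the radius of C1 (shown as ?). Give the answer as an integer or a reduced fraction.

1. [int C1,C2]  r_C1² − 46r_C1 + 504 = 0  ⇒  r_C1 = 18 or 28
2. given r_C1 > 74/3: keep 28

28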